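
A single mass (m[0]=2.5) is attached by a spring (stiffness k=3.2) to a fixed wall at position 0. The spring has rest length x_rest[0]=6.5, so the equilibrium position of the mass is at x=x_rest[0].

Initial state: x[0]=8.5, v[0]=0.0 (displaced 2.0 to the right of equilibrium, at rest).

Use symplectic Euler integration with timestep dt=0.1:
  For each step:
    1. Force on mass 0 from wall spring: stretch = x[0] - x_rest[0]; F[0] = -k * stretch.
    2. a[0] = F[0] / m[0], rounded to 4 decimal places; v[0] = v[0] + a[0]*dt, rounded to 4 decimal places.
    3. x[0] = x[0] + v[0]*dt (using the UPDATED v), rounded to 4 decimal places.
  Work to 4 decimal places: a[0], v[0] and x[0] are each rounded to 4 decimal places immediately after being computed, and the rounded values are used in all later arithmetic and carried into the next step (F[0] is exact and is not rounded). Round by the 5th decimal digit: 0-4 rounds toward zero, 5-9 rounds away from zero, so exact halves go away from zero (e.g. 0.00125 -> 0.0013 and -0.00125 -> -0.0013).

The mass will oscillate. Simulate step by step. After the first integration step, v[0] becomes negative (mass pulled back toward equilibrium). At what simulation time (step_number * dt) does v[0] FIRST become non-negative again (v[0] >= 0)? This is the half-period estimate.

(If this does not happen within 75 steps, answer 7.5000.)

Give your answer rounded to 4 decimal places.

Answer: 2.8000

Derivation:
Step 0: x=[8.5000] v=[0.0000]
Step 1: x=[8.4744] v=[-0.2560]
Step 2: x=[8.4235] v=[-0.5087]
Step 3: x=[8.3480] v=[-0.7549]
Step 4: x=[8.2489] v=[-0.9914]
Step 5: x=[8.1274] v=[-1.2153]
Step 6: x=[7.9850] v=[-1.4236]
Step 7: x=[7.8236] v=[-1.6137]
Step 8: x=[7.6453] v=[-1.7831]
Step 9: x=[7.4523] v=[-1.9297]
Step 10: x=[7.2471] v=[-2.0516]
Step 11: x=[7.0324] v=[-2.1472]
Step 12: x=[6.8109] v=[-2.2154]
Step 13: x=[6.5854] v=[-2.2552]
Step 14: x=[6.3588] v=[-2.2661]
Step 15: x=[6.1340] v=[-2.2480]
Step 16: x=[5.9139] v=[-2.2012]
Step 17: x=[5.7013] v=[-2.1262]
Step 18: x=[5.4989] v=[-2.0240]
Step 19: x=[5.3093] v=[-1.8959]
Step 20: x=[5.1350] v=[-1.7435]
Step 21: x=[4.9781] v=[-1.5688]
Step 22: x=[4.8407] v=[-1.3740]
Step 23: x=[4.7245] v=[-1.1616]
Step 24: x=[4.6311] v=[-0.9343]
Step 25: x=[4.5616] v=[-0.6951]
Step 26: x=[4.5169] v=[-0.4470]
Step 27: x=[4.4976] v=[-0.1932]
Step 28: x=[4.5039] v=[0.0631]
First v>=0 after going negative at step 28, time=2.8000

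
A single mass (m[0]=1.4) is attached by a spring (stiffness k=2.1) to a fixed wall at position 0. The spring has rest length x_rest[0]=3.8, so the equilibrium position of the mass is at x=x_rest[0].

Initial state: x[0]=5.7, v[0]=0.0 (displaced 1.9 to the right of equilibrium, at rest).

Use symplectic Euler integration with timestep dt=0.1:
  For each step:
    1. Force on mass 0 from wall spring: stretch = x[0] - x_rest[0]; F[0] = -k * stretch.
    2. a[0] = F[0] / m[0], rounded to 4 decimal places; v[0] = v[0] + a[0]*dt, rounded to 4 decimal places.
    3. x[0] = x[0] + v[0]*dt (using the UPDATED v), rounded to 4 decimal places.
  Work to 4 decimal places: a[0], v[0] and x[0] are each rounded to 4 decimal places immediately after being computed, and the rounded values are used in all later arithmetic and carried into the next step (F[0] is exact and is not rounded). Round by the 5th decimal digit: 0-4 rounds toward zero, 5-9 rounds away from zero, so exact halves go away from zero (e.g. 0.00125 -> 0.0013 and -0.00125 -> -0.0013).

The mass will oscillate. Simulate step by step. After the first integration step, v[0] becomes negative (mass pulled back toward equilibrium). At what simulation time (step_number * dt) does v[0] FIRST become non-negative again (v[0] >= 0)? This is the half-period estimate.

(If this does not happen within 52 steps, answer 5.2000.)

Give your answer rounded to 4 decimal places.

Answer: 2.6000

Derivation:
Step 0: x=[5.7000] v=[0.0000]
Step 1: x=[5.6715] v=[-0.2850]
Step 2: x=[5.6149] v=[-0.5657]
Step 3: x=[5.5311] v=[-0.8379]
Step 4: x=[5.4213] v=[-1.0976]
Step 5: x=[5.2872] v=[-1.3408]
Step 6: x=[5.1308] v=[-1.5639]
Step 7: x=[4.9545] v=[-1.7635]
Step 8: x=[4.7608] v=[-1.9367]
Step 9: x=[4.5527] v=[-2.0808]
Step 10: x=[4.3333] v=[-2.1937]
Step 11: x=[4.1059] v=[-2.2737]
Step 12: x=[3.8739] v=[-2.3196]
Step 13: x=[3.6408] v=[-2.3307]
Step 14: x=[3.4101] v=[-2.3068]
Step 15: x=[3.1853] v=[-2.2483]
Step 16: x=[2.9697] v=[-2.1561]
Step 17: x=[2.7665] v=[-2.0316]
Step 18: x=[2.5788] v=[-1.8766]
Step 19: x=[2.4095] v=[-1.6934]
Step 20: x=[2.2610] v=[-1.4848]
Step 21: x=[2.1356] v=[-1.2540]
Step 22: x=[2.0352] v=[-1.0043]
Step 23: x=[1.9612] v=[-0.7396]
Step 24: x=[1.9148] v=[-0.4638]
Step 25: x=[1.8967] v=[-0.1810]
Step 26: x=[1.9072] v=[0.1045]
First v>=0 after going negative at step 26, time=2.6000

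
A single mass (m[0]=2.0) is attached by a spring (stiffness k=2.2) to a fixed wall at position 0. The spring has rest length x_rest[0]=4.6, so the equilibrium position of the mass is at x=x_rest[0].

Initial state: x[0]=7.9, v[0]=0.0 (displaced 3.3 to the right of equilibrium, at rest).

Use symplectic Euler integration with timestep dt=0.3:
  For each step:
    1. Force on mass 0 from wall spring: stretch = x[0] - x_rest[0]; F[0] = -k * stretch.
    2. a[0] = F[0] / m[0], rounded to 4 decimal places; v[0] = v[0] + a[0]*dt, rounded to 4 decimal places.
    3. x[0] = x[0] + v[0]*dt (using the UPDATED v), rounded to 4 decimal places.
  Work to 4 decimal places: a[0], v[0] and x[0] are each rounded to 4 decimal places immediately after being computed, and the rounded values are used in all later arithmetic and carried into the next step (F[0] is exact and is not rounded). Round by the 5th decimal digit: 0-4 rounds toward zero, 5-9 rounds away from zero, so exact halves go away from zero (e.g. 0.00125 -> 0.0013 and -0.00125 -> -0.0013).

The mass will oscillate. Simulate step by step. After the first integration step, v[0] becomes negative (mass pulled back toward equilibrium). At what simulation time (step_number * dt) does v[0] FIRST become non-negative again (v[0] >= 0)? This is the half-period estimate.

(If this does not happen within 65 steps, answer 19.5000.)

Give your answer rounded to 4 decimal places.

Answer: 3.0000

Derivation:
Step 0: x=[7.9000] v=[0.0000]
Step 1: x=[7.5733] v=[-1.0890]
Step 2: x=[6.9522] v=[-2.0702]
Step 3: x=[6.0983] v=[-2.8464]
Step 4: x=[5.0961] v=[-3.3408]
Step 5: x=[4.0448] v=[-3.5045]
Step 6: x=[3.0484] v=[-3.3213]
Step 7: x=[2.2056] v=[-2.8093]
Step 8: x=[1.5998] v=[-2.0192]
Step 9: x=[1.2911] v=[-1.0291]
Step 10: x=[1.3099] v=[0.0628]
First v>=0 after going negative at step 10, time=3.0000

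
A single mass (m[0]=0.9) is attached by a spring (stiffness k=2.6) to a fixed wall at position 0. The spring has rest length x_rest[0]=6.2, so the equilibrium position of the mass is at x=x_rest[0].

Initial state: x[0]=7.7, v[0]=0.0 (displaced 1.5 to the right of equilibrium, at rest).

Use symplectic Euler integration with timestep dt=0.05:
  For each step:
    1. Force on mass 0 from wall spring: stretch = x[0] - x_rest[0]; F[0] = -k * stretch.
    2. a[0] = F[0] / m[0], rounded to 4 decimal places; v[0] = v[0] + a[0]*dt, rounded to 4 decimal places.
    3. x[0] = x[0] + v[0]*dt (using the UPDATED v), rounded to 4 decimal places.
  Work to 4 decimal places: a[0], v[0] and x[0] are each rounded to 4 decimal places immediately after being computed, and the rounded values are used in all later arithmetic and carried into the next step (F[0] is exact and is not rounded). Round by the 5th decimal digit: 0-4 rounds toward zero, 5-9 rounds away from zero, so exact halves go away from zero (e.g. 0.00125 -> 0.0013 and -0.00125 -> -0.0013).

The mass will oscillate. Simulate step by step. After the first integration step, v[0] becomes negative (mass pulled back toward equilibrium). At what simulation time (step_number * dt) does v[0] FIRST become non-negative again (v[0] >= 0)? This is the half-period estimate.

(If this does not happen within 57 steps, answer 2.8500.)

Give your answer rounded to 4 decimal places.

Step 0: x=[7.7000] v=[0.0000]
Step 1: x=[7.6892] v=[-0.2167]
Step 2: x=[7.6676] v=[-0.4318]
Step 3: x=[7.6354] v=[-0.6438]
Step 4: x=[7.5928] v=[-0.8511]
Step 5: x=[7.5402] v=[-1.0523]
Step 6: x=[7.4779] v=[-1.2459]
Step 7: x=[7.4064] v=[-1.4305]
Step 8: x=[7.3262] v=[-1.6048]
Step 9: x=[7.2378] v=[-1.7675]
Step 10: x=[7.1419] v=[-1.9174]
Step 11: x=[7.0392] v=[-2.0535]
Step 12: x=[6.9305] v=[-2.1747]
Step 13: x=[6.8165] v=[-2.2802]
Step 14: x=[6.6980] v=[-2.3693]
Step 15: x=[6.5759] v=[-2.4412]
Step 16: x=[6.4511] v=[-2.4955]
Step 17: x=[6.3245] v=[-2.5318]
Step 18: x=[6.1970] v=[-2.5498]
Step 19: x=[6.0695] v=[-2.5494]
Step 20: x=[5.9430] v=[-2.5306]
Step 21: x=[5.8183] v=[-2.4935]
Step 22: x=[5.6964] v=[-2.4384]
Step 23: x=[5.5781] v=[-2.3657]
Step 24: x=[5.4643] v=[-2.2759]
Step 25: x=[5.3558] v=[-2.1696]
Step 26: x=[5.2534] v=[-2.0477]
Step 27: x=[5.1579] v=[-1.9110]
Step 28: x=[5.0699] v=[-1.7605]
Step 29: x=[4.9900] v=[-1.5973]
Step 30: x=[4.9189] v=[-1.4225]
Step 31: x=[4.8570] v=[-1.2375]
Step 32: x=[4.8048] v=[-1.0435]
Step 33: x=[4.7627] v=[-0.8420]
Step 34: x=[4.7310] v=[-0.6344]
Step 35: x=[4.7099] v=[-0.4222]
Step 36: x=[4.6996] v=[-0.2070]
Step 37: x=[4.7001] v=[0.0097]
First v>=0 after going negative at step 37, time=1.8500

Answer: 1.8500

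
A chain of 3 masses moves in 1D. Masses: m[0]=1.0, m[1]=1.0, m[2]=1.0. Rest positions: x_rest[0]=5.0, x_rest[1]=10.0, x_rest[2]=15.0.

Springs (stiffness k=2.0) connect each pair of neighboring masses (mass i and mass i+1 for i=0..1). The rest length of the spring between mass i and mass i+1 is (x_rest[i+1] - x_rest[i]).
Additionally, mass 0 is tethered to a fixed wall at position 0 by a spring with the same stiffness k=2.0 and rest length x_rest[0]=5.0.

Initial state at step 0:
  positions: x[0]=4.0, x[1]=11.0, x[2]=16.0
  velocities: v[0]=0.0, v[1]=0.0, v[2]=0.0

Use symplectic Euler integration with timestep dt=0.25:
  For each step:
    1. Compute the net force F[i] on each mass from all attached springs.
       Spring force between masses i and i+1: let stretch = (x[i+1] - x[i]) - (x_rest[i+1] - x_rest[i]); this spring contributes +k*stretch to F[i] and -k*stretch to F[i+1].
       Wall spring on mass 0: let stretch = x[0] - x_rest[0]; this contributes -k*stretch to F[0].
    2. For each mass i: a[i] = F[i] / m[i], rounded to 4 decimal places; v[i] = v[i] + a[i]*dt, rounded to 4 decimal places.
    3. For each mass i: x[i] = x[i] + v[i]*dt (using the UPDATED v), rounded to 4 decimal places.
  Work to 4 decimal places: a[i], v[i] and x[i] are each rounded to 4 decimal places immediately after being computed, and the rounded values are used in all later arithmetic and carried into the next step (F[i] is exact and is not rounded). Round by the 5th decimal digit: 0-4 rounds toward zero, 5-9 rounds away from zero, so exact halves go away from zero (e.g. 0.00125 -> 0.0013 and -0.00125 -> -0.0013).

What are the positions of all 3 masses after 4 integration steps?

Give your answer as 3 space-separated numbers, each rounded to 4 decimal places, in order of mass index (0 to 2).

Answer: 6.1724 9.8320 15.6463

Derivation:
Step 0: x=[4.0000 11.0000 16.0000] v=[0.0000 0.0000 0.0000]
Step 1: x=[4.3750 10.7500 16.0000] v=[1.5000 -1.0000 0.0000]
Step 2: x=[5.0000 10.3594 15.9688] v=[2.5000 -1.5625 -0.1250]
Step 3: x=[5.6699 10.0000 15.8614] v=[2.6797 -1.4375 -0.4297]
Step 4: x=[6.1724 9.8320 15.6463] v=[2.0098 -0.6719 -0.8604]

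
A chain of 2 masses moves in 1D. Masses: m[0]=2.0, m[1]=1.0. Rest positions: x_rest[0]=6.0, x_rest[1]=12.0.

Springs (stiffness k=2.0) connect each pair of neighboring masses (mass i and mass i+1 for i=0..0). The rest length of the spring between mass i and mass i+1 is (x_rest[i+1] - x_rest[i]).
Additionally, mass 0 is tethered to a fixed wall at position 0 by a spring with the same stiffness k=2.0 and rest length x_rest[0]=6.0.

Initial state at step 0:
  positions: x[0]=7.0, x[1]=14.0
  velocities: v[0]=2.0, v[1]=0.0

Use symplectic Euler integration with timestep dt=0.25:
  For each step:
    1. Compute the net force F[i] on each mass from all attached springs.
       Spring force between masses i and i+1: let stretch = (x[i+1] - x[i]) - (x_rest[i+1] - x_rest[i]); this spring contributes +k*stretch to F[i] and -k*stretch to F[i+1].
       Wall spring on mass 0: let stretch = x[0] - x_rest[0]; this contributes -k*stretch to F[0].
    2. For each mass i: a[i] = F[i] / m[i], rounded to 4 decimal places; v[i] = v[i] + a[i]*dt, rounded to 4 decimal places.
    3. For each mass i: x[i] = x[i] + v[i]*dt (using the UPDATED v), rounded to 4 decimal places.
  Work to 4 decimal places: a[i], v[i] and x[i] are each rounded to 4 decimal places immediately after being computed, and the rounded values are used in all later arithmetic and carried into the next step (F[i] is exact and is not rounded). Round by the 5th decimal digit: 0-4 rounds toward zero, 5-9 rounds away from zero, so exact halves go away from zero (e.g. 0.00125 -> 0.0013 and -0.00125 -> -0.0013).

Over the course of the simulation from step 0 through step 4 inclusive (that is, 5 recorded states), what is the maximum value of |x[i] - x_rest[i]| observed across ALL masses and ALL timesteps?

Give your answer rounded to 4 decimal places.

Answer: 2.3389

Derivation:
Step 0: x=[7.0000 14.0000] v=[2.0000 0.0000]
Step 1: x=[7.5000 13.8750] v=[2.0000 -0.5000]
Step 2: x=[7.9297 13.7031] v=[1.7188 -0.6875]
Step 3: x=[8.2246 13.5596] v=[1.1797 -0.5742]
Step 4: x=[8.3389 13.4992] v=[0.4573 -0.2417]
Max displacement = 2.3389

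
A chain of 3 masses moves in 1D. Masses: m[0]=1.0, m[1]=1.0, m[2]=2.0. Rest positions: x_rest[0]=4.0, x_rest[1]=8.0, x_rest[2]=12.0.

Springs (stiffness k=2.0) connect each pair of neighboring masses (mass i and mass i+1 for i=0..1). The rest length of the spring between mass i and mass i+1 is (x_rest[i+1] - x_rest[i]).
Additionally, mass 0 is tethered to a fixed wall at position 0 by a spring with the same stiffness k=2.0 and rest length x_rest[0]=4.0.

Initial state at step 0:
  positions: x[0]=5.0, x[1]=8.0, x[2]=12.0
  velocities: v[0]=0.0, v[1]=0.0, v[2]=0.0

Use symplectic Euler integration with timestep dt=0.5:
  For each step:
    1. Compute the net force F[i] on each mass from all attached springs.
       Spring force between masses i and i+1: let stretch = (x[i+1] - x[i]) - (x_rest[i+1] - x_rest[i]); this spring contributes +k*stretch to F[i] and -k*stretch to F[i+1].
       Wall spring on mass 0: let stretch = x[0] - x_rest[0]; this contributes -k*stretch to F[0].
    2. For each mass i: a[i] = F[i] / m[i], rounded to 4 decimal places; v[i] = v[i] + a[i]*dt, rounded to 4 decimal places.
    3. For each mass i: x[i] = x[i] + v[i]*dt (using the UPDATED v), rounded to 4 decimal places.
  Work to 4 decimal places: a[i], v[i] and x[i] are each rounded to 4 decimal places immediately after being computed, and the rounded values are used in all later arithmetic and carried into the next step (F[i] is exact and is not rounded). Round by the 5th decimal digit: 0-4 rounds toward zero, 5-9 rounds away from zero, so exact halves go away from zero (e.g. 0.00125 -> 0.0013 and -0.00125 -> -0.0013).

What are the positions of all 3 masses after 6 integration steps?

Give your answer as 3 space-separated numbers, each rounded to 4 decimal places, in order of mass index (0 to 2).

Step 0: x=[5.0000 8.0000 12.0000] v=[0.0000 0.0000 0.0000]
Step 1: x=[4.0000 8.5000 12.0000] v=[-2.0000 1.0000 0.0000]
Step 2: x=[3.2500 8.5000 12.1250] v=[-1.5000 0.0000 0.2500]
Step 3: x=[3.5000 7.6875 12.3438] v=[0.5000 -1.6250 0.4375]
Step 4: x=[4.0938 7.1094 12.3985] v=[1.1875 -1.1562 0.1094]
Step 5: x=[4.1485 7.6681 12.1309] v=[0.1093 1.1173 -0.5352]
Step 6: x=[3.8887 8.6984 11.7476] v=[-0.5196 2.0605 -0.7666]

Answer: 3.8887 8.6984 11.7476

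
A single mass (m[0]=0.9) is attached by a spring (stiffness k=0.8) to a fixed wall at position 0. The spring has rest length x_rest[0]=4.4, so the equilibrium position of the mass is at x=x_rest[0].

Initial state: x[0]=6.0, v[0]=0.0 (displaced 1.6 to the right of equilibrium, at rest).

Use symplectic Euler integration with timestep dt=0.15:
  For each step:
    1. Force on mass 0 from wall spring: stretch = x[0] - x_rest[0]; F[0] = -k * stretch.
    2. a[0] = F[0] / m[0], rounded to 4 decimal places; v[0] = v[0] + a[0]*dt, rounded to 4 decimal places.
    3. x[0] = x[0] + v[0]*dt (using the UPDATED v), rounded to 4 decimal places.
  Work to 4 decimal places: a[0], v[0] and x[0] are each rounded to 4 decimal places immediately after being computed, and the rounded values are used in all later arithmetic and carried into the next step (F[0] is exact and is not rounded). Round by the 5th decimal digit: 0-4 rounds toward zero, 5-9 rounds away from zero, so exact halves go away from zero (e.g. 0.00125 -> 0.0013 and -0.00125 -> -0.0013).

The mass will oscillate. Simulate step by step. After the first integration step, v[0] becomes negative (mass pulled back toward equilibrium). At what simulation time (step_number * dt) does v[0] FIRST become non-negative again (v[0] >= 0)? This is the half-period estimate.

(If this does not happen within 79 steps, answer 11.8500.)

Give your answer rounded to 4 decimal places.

Answer: 3.4500

Derivation:
Step 0: x=[6.0000] v=[0.0000]
Step 1: x=[5.9680] v=[-0.2133]
Step 2: x=[5.9046] v=[-0.4224]
Step 3: x=[5.8112] v=[-0.6230]
Step 4: x=[5.6895] v=[-0.8112]
Step 5: x=[5.5420] v=[-0.9831]
Step 6: x=[5.3717] v=[-1.1354]
Step 7: x=[5.1820] v=[-1.2650]
Step 8: x=[4.9766] v=[-1.3693]
Step 9: x=[4.7597] v=[-1.4462]
Step 10: x=[4.5356] v=[-1.4942]
Step 11: x=[4.3088] v=[-1.5123]
Step 12: x=[4.0838] v=[-1.5001]
Step 13: x=[3.8651] v=[-1.4579]
Step 14: x=[3.6571] v=[-1.3866]
Step 15: x=[3.4640] v=[-1.2875]
Step 16: x=[3.2896] v=[-1.1627]
Step 17: x=[3.1374] v=[-1.0147]
Step 18: x=[3.0104] v=[-0.8464]
Step 19: x=[2.9112] v=[-0.6611]
Step 20: x=[2.8418] v=[-0.4626]
Step 21: x=[2.8036] v=[-0.2548]
Step 22: x=[2.7973] v=[-0.0420]
Step 23: x=[2.8231] v=[0.1717]
First v>=0 after going negative at step 23, time=3.4500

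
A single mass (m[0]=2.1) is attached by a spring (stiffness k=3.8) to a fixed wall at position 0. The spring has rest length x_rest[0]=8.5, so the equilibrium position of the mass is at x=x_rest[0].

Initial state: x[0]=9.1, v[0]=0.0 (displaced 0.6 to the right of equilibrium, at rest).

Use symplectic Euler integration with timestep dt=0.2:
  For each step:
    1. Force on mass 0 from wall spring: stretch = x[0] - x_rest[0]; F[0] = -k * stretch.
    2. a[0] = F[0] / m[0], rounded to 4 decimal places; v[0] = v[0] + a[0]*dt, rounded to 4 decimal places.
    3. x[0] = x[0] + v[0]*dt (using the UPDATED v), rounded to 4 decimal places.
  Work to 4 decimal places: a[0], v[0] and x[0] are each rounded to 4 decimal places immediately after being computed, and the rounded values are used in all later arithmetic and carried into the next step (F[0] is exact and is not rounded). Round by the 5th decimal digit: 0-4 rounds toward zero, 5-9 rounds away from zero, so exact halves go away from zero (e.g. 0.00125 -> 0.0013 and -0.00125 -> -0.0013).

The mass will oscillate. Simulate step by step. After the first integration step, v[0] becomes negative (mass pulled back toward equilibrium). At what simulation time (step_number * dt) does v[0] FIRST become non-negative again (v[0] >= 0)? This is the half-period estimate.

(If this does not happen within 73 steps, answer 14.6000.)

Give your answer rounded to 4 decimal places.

Step 0: x=[9.1000] v=[0.0000]
Step 1: x=[9.0566] v=[-0.2171]
Step 2: x=[8.9729] v=[-0.4185]
Step 3: x=[8.8550] v=[-0.5896]
Step 4: x=[8.7114] v=[-0.7181]
Step 5: x=[8.5525] v=[-0.7946]
Step 6: x=[8.3898] v=[-0.8136]
Step 7: x=[8.2351] v=[-0.7737]
Step 8: x=[8.0995] v=[-0.6778]
Step 9: x=[7.9929] v=[-0.5329]
Step 10: x=[7.9230] v=[-0.3494]
Step 11: x=[7.8949] v=[-0.1406]
Step 12: x=[7.9106] v=[0.0784]
First v>=0 after going negative at step 12, time=2.4000

Answer: 2.4000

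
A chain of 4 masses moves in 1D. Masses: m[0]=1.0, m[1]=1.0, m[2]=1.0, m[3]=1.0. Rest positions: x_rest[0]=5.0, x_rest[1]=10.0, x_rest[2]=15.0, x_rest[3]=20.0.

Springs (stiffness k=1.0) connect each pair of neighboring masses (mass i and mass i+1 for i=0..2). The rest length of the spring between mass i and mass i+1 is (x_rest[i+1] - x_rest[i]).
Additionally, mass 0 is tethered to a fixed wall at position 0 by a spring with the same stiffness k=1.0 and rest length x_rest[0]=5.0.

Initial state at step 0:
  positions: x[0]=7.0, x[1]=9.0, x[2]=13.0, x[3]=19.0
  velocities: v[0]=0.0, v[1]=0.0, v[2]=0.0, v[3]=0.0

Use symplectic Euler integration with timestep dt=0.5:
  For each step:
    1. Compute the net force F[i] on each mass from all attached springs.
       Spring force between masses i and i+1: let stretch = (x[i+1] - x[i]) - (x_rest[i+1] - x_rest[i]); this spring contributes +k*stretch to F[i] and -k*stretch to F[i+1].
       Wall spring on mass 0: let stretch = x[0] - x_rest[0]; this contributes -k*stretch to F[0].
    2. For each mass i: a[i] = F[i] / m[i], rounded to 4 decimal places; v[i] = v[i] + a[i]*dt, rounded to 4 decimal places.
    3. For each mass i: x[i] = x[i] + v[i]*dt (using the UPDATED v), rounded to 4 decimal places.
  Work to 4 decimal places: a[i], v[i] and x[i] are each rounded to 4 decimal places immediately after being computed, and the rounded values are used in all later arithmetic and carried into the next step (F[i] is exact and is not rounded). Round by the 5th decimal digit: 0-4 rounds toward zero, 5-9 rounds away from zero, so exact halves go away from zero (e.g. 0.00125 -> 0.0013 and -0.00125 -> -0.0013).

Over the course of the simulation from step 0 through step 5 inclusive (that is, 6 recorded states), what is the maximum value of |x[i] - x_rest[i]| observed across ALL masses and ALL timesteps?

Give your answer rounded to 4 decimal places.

Answer: 2.3086

Derivation:
Step 0: x=[7.0000 9.0000 13.0000 19.0000] v=[0.0000 0.0000 0.0000 0.0000]
Step 1: x=[5.7500 9.5000 13.5000 18.7500] v=[-2.5000 1.0000 1.0000 -0.5000]
Step 2: x=[4.0000 10.0625 14.3125 18.4375] v=[-3.5000 1.1250 1.6250 -0.6250]
Step 3: x=[2.7656 10.1719 15.0938 18.3438] v=[-2.4688 0.2188 1.5625 -0.1875]
Step 4: x=[2.6914 9.6602 15.4571 18.6876] v=[-0.1485 -1.0234 0.7266 0.6875]
Step 5: x=[3.6865 8.8555 15.1788 19.4738] v=[1.9902 -1.6094 -0.5566 1.5723]
Max displacement = 2.3086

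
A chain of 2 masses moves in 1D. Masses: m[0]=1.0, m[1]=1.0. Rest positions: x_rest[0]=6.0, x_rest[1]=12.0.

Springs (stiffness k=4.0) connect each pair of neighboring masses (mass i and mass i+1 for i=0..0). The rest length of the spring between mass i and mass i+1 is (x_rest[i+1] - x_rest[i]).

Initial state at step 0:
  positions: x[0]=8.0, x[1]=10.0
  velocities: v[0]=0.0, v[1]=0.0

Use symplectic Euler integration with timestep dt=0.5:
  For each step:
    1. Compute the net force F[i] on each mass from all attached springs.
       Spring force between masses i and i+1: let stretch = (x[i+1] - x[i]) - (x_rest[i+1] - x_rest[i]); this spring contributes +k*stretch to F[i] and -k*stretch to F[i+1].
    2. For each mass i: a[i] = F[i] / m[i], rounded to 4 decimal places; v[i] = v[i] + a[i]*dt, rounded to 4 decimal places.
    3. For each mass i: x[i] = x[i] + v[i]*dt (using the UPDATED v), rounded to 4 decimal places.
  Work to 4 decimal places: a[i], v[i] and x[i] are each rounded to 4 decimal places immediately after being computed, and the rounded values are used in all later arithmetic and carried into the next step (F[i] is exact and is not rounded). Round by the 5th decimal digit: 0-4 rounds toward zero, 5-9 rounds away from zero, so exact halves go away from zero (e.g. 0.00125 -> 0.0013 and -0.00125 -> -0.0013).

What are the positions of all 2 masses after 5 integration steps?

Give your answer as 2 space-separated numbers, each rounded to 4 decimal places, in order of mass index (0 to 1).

Answer: 4.0000 14.0000

Derivation:
Step 0: x=[8.0000 10.0000] v=[0.0000 0.0000]
Step 1: x=[4.0000 14.0000] v=[-8.0000 8.0000]
Step 2: x=[4.0000 14.0000] v=[0.0000 0.0000]
Step 3: x=[8.0000 10.0000] v=[8.0000 -8.0000]
Step 4: x=[8.0000 10.0000] v=[0.0000 0.0000]
Step 5: x=[4.0000 14.0000] v=[-8.0000 8.0000]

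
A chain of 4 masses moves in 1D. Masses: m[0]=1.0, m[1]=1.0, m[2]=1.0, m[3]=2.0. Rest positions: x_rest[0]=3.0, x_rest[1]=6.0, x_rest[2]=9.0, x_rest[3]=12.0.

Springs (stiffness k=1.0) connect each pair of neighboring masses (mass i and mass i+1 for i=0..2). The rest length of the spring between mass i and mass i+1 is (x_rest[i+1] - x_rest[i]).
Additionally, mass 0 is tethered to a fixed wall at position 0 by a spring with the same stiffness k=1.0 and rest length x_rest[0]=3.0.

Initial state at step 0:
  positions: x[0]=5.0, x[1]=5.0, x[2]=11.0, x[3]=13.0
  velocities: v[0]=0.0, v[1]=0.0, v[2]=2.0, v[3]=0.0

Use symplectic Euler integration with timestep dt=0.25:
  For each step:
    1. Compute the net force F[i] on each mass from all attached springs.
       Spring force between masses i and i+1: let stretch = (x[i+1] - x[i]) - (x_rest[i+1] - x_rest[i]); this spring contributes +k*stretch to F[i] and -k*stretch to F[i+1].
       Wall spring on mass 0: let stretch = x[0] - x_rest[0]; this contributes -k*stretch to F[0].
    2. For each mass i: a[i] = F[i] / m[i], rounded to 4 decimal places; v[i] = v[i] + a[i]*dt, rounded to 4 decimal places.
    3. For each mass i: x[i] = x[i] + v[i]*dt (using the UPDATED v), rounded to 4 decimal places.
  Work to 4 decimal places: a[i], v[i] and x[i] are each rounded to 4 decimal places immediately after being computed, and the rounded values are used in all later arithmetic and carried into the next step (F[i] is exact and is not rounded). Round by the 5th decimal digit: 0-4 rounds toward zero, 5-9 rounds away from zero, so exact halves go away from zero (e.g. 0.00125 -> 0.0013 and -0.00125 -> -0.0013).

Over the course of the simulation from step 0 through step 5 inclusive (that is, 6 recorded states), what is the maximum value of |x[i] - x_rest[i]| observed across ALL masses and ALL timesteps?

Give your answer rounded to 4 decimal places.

Answer: 2.6907

Derivation:
Step 0: x=[5.0000 5.0000 11.0000 13.0000] v=[0.0000 0.0000 2.0000 0.0000]
Step 1: x=[4.6875 5.3750 11.2500 13.0313] v=[-1.2500 1.5000 1.0000 0.1250]
Step 2: x=[4.1250 6.0742 11.2442 13.1007] v=[-2.2500 2.7969 -0.0234 0.2774]
Step 3: x=[3.4265 6.9747 11.0313 13.2058] v=[-2.7940 3.6021 -0.8518 0.4204]
Step 4: x=[2.7356 7.9070 10.7007 13.3367] v=[-2.7636 3.7292 -1.3223 0.5236]
Step 5: x=[2.1969 8.6907 10.3603 13.4790] v=[-2.1547 3.1348 -1.3617 0.5691]
Max displacement = 2.6907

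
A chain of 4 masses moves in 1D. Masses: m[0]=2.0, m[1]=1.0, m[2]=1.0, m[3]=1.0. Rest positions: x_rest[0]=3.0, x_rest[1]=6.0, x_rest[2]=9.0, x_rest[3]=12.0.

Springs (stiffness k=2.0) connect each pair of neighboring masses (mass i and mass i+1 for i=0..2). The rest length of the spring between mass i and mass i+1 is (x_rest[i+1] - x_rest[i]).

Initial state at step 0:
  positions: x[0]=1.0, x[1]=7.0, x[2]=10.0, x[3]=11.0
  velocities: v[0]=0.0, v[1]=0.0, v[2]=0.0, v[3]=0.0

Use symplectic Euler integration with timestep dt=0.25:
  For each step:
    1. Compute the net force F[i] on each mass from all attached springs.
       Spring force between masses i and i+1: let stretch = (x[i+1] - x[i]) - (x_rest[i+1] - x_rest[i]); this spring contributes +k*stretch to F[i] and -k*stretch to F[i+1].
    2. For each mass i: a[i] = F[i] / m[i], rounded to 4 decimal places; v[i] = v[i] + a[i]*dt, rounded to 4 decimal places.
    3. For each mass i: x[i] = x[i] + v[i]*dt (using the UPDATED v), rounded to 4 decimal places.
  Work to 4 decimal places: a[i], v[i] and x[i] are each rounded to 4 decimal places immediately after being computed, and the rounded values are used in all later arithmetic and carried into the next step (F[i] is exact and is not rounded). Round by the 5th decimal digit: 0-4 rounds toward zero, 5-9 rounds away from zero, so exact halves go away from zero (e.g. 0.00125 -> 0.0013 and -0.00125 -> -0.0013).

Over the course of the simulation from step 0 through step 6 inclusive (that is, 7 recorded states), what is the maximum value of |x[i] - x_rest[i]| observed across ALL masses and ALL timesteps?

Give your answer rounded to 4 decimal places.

Answer: 2.3360

Derivation:
Step 0: x=[1.0000 7.0000 10.0000 11.0000] v=[0.0000 0.0000 0.0000 0.0000]
Step 1: x=[1.1875 6.6250 9.7500 11.2500] v=[0.7500 -1.5000 -1.0000 1.0000]
Step 2: x=[1.5274 5.9609 9.2969 11.6875] v=[1.3594 -2.6563 -1.8125 1.7500]
Step 3: x=[1.9569 5.1596 8.7256 12.2012] v=[1.7178 -3.2051 -2.2852 2.0547]
Step 4: x=[2.3990 4.4037 8.1430 12.6554] v=[1.7685 -3.0235 -2.3304 1.8169]
Step 5: x=[2.7789 3.8647 7.6570 12.9206] v=[1.5197 -2.1562 -1.9439 1.0607]
Step 6: x=[3.0392 3.6640 7.3549 12.9028] v=[1.0412 -0.8030 -1.2083 -0.0711]
Max displacement = 2.3360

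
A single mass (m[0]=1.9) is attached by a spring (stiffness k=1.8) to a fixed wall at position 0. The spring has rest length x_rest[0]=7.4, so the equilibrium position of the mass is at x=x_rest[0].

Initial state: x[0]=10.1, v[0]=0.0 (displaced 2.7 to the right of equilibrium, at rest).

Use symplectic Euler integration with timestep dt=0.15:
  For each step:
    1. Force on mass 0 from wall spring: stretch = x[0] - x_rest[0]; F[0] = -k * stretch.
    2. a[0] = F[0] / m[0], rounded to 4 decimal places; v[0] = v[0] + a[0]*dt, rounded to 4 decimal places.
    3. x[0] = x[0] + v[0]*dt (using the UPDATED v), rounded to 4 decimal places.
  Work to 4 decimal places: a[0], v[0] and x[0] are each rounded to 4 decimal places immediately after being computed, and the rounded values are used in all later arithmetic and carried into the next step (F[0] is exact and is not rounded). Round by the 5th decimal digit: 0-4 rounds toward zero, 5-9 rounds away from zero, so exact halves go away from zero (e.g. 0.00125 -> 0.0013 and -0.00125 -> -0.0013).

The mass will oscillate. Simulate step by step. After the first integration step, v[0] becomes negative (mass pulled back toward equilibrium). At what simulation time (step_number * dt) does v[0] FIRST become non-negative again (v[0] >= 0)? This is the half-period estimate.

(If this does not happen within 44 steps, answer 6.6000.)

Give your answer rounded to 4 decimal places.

Answer: 3.3000

Derivation:
Step 0: x=[10.1000] v=[0.0000]
Step 1: x=[10.0424] v=[-0.3837]
Step 2: x=[9.9285] v=[-0.7592]
Step 3: x=[9.7607] v=[-1.1185]
Step 4: x=[9.5426] v=[-1.4540]
Step 5: x=[9.2788] v=[-1.7585]
Step 6: x=[8.9750] v=[-2.0255]
Step 7: x=[8.6376] v=[-2.2493]
Step 8: x=[8.2738] v=[-2.4252]
Step 9: x=[7.8914] v=[-2.5494]
Step 10: x=[7.4985] v=[-2.6192]
Step 11: x=[7.1035] v=[-2.6332]
Step 12: x=[6.7148] v=[-2.5911]
Step 13: x=[6.3407] v=[-2.4937]
Step 14: x=[5.9892] v=[-2.3432]
Step 15: x=[5.6678] v=[-2.1427]
Step 16: x=[5.3833] v=[-1.8966]
Step 17: x=[5.1418] v=[-1.6100]
Step 18: x=[4.9484] v=[-1.2891]
Step 19: x=[4.8073] v=[-0.9407]
Step 20: x=[4.7215] v=[-0.5723]
Step 21: x=[4.6927] v=[-0.1917]
Step 22: x=[4.7217] v=[0.1930]
First v>=0 after going negative at step 22, time=3.3000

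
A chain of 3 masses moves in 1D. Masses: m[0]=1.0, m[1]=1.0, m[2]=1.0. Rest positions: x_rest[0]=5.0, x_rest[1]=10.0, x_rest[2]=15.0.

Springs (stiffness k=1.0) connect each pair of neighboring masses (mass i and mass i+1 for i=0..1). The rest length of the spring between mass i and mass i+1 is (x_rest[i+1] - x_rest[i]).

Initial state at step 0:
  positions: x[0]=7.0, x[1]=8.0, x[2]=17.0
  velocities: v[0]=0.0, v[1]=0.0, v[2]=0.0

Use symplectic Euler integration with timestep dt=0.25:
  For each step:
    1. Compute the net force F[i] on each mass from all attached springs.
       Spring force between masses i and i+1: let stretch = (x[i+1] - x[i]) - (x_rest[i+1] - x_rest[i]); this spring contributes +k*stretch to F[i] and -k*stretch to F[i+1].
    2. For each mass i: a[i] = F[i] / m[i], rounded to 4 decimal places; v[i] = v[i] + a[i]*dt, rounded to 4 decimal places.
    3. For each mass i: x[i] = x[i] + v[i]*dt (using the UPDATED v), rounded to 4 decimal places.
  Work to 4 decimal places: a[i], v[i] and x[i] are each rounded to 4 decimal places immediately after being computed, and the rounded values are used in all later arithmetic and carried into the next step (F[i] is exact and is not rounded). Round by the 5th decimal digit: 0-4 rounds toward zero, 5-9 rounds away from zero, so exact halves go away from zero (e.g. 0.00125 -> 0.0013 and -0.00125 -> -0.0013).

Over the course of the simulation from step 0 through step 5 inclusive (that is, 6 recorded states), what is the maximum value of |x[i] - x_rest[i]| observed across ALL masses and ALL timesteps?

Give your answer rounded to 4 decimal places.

Answer: 2.6820

Derivation:
Step 0: x=[7.0000 8.0000 17.0000] v=[0.0000 0.0000 0.0000]
Step 1: x=[6.7500 8.5000 16.7500] v=[-1.0000 2.0000 -1.0000]
Step 2: x=[6.2969 9.4063 16.2969] v=[-1.8125 3.6250 -1.8125]
Step 3: x=[5.7256 10.5489 15.7256] v=[-2.2852 4.5703 -2.2852]
Step 4: x=[5.1433 11.7136 15.1433] v=[-2.3294 4.6587 -2.3294]
Step 5: x=[4.6591 12.6820 14.6591] v=[-1.9368 3.8736 -1.9368]
Max displacement = 2.6820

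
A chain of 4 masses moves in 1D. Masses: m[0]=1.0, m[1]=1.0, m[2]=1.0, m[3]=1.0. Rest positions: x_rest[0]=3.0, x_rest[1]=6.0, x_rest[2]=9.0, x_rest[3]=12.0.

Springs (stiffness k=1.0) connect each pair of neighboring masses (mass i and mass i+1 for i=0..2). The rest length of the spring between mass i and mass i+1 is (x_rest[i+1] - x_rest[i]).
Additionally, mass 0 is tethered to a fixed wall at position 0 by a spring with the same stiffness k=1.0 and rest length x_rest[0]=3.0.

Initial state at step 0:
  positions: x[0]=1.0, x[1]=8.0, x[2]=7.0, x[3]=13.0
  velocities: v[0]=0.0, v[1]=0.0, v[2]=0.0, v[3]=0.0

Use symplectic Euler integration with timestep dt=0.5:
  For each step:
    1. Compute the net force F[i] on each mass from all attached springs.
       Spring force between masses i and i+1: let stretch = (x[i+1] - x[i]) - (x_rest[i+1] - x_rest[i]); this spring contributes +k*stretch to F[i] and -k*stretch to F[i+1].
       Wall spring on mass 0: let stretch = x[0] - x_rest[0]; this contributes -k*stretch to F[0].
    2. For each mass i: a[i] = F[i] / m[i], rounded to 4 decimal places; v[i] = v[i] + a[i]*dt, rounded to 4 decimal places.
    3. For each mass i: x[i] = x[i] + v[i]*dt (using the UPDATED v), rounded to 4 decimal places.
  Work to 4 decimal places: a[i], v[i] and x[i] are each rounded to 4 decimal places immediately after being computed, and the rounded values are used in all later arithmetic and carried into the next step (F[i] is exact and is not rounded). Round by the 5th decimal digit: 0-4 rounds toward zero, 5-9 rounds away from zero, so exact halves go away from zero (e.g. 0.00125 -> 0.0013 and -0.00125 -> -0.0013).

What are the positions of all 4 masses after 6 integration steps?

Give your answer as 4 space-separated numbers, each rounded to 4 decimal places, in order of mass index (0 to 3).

Step 0: x=[1.0000 8.0000 7.0000 13.0000] v=[0.0000 0.0000 0.0000 0.0000]
Step 1: x=[2.5000 6.0000 8.7500 12.2500] v=[3.0000 -4.0000 3.5000 -1.5000]
Step 2: x=[4.2500 3.8125 10.6875 11.3750] v=[3.5000 -4.3750 3.8750 -1.7500]
Step 3: x=[4.8282 3.4531 11.0782 11.0781] v=[1.1563 -0.7188 0.7813 -0.5938]
Step 4: x=[3.8555 5.3438 9.5626 11.5313] v=[-1.9454 3.7813 -3.0313 0.9063]
Step 5: x=[2.2910 7.9171 7.4844 12.2423] v=[-3.1290 5.1466 -4.1564 1.4220]
Step 6: x=[1.5603 8.9757 6.7039 12.5139] v=[-1.4615 2.1172 -1.5611 0.5431]

Answer: 1.5603 8.9757 6.7039 12.5139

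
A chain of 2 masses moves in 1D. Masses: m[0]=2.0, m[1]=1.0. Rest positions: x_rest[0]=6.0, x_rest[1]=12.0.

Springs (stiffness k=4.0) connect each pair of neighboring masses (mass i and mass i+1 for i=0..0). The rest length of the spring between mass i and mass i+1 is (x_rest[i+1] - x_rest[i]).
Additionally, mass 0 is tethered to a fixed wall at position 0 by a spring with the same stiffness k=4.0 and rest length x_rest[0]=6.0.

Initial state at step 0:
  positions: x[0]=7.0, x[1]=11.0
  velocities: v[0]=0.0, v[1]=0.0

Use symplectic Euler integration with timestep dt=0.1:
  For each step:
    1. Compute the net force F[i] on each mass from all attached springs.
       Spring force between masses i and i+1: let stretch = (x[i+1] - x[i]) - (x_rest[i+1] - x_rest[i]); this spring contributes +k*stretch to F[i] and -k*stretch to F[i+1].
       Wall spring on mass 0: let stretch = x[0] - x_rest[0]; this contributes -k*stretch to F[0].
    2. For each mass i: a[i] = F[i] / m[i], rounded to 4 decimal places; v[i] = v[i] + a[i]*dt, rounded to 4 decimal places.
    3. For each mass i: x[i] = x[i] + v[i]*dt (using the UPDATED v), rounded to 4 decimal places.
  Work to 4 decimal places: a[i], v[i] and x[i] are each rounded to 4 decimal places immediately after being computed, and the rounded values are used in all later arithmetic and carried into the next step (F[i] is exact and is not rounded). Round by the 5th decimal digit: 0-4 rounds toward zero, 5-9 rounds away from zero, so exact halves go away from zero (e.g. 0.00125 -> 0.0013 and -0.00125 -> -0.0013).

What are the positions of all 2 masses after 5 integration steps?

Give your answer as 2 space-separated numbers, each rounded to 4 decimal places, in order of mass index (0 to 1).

Step 0: x=[7.0000 11.0000] v=[0.0000 0.0000]
Step 1: x=[6.9400 11.0800] v=[-0.6000 0.8000]
Step 2: x=[6.8240 11.2344] v=[-1.1600 1.5440]
Step 3: x=[6.6597 11.4524] v=[-1.6427 2.1798]
Step 4: x=[6.4581 11.7187] v=[-2.0161 2.6627]
Step 5: x=[6.2325 12.0146] v=[-2.2556 2.9585]

Answer: 6.2325 12.0146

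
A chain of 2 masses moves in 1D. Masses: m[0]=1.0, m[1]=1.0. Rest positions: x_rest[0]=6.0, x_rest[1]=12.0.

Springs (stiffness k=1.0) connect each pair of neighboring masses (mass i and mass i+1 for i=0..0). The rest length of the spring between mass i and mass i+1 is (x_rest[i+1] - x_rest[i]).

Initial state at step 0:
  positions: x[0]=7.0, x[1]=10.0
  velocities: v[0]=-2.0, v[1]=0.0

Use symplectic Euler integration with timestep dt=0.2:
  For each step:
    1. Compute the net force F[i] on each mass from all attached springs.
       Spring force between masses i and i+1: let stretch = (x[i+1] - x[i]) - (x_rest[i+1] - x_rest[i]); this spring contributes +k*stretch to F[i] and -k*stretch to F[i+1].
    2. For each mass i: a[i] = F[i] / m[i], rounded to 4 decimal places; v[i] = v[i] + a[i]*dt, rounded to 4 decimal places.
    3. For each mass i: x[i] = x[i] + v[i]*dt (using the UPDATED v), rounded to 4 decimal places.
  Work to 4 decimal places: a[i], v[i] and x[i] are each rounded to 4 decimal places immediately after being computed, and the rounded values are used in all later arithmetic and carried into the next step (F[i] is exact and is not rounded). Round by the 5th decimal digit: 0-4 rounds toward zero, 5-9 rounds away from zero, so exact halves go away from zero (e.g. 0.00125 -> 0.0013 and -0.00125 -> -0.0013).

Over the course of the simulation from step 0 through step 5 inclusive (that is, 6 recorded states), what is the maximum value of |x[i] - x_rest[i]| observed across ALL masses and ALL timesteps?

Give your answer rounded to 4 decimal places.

Answer: 2.1909

Derivation:
Step 0: x=[7.0000 10.0000] v=[-2.0000 0.0000]
Step 1: x=[6.4800 10.1200] v=[-2.6000 0.6000]
Step 2: x=[5.8656 10.3344] v=[-3.0720 1.0720]
Step 3: x=[5.1900 10.6100] v=[-3.3782 1.3782]
Step 4: x=[4.4912 10.9088] v=[-3.4942 1.4942]
Step 5: x=[3.8091 11.1909] v=[-3.4107 1.4107]
Max displacement = 2.1909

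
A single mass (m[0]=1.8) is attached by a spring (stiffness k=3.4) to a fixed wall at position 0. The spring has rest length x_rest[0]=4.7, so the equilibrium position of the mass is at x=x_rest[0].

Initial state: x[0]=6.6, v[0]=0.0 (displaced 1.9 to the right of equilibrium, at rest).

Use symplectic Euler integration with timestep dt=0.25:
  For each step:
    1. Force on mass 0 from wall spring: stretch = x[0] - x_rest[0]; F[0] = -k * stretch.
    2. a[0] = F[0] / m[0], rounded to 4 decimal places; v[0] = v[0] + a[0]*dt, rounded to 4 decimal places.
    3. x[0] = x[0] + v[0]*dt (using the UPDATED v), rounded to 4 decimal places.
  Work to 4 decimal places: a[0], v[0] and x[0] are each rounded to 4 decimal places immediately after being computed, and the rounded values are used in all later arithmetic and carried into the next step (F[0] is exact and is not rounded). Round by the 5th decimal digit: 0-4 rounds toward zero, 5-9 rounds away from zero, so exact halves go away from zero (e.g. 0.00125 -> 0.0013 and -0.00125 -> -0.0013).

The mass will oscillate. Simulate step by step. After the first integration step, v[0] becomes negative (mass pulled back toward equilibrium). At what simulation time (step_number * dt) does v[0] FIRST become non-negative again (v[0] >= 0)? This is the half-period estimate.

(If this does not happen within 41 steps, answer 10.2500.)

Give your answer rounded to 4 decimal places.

Step 0: x=[6.6000] v=[0.0000]
Step 1: x=[6.3757] v=[-0.8972]
Step 2: x=[5.9536] v=[-1.6885]
Step 3: x=[5.3835] v=[-2.2805]
Step 4: x=[4.7327] v=[-2.6033]
Step 5: x=[4.0780] v=[-2.6188]
Step 6: x=[3.4967] v=[-2.3251]
Step 7: x=[3.0575] v=[-1.7569]
Step 8: x=[2.8122] v=[-0.9813]
Step 9: x=[2.7897] v=[-0.0899]
Step 10: x=[2.9928] v=[0.8122]
First v>=0 after going negative at step 10, time=2.5000

Answer: 2.5000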